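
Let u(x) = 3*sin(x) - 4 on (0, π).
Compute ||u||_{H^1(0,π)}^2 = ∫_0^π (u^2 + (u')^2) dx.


||u||_{H^1(0,π)}^2 = -48 + 25*π

u'(x) = 3*cos(x).
Expand u² and (u')² and integrate term by term on (0, π), using: for integers n ≥ 1, ∫_0^π sin²(nx) dx = ∫_0^π cos²(nx) dx = π/2; for n ≠ n', ∫_0^π sin(nx)sin(n'x) dx = ∫_0^π cos(nx)cos(n'x) dx = 0; and by product-to-sum, ∫_0^π sin(nx)cos(n'x) dx = ½∫_0^π [sin((n+n')x) + sin((n−n')x)] dx, which is 0 when n+n' is even and 2n/(n²−n'²) when n+n' is odd (it need not vanish on (0, π)). For the constant mode: ∫_0^π 1 dx = π, ∫_0^π cos(nx) dx = 0, ∫_0^π sin(nx) dx = (1−(−1)^n)/n.
  u² squared terms: (-4)²·∫1 dx = 16·π = 16*π;  (3)²·∫sin(x)² dx = 9·π/2 = 9*π/2.
  u² cross terms: 2·(-4)·(3)·∫1·sin(x) dx = -24·(2) = -48.
  So ∫_0^π u² dx = 16*π + 9*π/2 − 48 = -48 + 41*π/2.
  (u')² squared terms: (3)²·∫cos(x)² dx = 9·π/2 = 9*π/2.
  So ∫_0^π (u')² dx = 9*π/2.
||u||_{H^1}^2 = (-48 + 41*π/2) + (9*π/2) = -48 + 25*π.


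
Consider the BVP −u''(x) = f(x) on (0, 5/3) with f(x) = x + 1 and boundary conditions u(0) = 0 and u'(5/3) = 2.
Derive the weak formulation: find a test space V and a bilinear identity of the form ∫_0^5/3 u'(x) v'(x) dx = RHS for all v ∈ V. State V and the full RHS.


V = {v ∈ H^1(0, 5/3) : v(0) = 0} (test functions vanish at x = 0 where u is specified); weak form: ∫_0^5/3 u'v' dx = ∫_0^5/3 (x + 1) v dx + 2·v(5/3) for all v ∈ V.

Multiply both sides by a test function v and integrate from 0 to 5/3:
  ∫_0^5/3 −u''(x) v(x) dx = ∫_0^5/3 f(x) v(x) dx.
Integrate the LHS by parts once:
  ∫_0^5/3 −u'' v dx = −[u'(x) v(x)]_0^5/3 + ∫_0^5/3 u'(x) v'(x) dx.
Thus ∫_0^5/3 u'(x) v'(x) dx = ∫_0^5/3 f(x) v(x) dx + [u'(x) v(x)]_0^5/3.
Choose V so that boundary terms are either known or forced to vanish.
Mixed BC: u(0) = 0 (Dirichlet) and u'(5/3) = 2 (Neumann). Define V = {v ∈ H^1(0, 5/3) : v(0) = 0}. Then [u' v]_0^5/3 = u'(5/3)·v(5/3) − u'(0)·0 = 2·v(5/3).
Weak formulation: find u (satisfying any essential BC) such that ∫_0^5/3 u'(x) v'(x) dx = ∫_0^5/3 f v dx + 2·v(5/3) for all v ∈ V (Dirichlet at 0 absorbed into V; Neumann datum at x = 5/3 contributes the boundary term).
Substituting f(x) = x + 1, the right-hand side is ∫_0^5/3 (x + 1) v dx + 2·v(5/3).


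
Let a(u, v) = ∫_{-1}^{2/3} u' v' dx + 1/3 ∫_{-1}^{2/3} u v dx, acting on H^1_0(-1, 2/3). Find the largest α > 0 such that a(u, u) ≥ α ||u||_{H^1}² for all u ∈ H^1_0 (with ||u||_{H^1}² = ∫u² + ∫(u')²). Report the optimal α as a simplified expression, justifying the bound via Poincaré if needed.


α = (25 + 27*π^2)/(3*(25 + 9*π^2))

Coercivity of a(·,·) on H^1_0(-1, 2/3) means a(u, u) ≥ α ||u||_{H^1}² for every u ∈ H^1_0.
The interval has length L = 5/3, and Poincaré/coercivity depend only on L. Here a(u, u) = ∫(u')² + (1/3)·∫u².
Here 0 < c = 1/3 < 1. The condition a(u,u) ≥ α||u||_{H^1}² reads (1−α)∫(u')² ≥ (α−c)∫u². Any admissible α is ≤ 1 (rapidly oscillating u have ∫u²/∫(u')² → 0), and α = 1 would force 0 ≥ (1−c)∫u², impossible since c < 1; so 1−α > 0. By the sharp Poincaré inequality on H^1_0 of an interval of length L, ∫(u')² ≥ (π/L)²∫u² with equality for the first sine mode sin(π(x−x₀)/L) (x₀ the left endpoint), so the inequality holds for all u iff (1−α)(π/L)² ≥ α − c, i.e. α ≤ ((π/L)² + c)/((π/L)² + 1) = (1 + c(L/π)²)/(1 + (L/π)²). With (π/L)² = 9*π^2/25 and c = 1/3, the largest admissible constant is α = ((π/L)² + c)/((π/L)² + 1).
Simplifying, α = (25 + 27*π^2)/(3*(25 + 9*π^2)).


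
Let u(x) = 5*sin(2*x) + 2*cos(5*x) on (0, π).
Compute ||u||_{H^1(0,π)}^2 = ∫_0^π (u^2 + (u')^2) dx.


||u||_{H^1(0,π)}^2 = -2080/21 + 229*π/2

u'(x) = -10*sin(5*x) + 10*cos(2*x).
Expand u² and (u')² and integrate term by term on (0, π), using: for integers n ≥ 1, ∫_0^π sin²(nx) dx = ∫_0^π cos²(nx) dx = π/2; for n ≠ n', ∫_0^π sin(nx)sin(n'x) dx = ∫_0^π cos(nx)cos(n'x) dx = 0; and by product-to-sum, ∫_0^π sin(nx)cos(n'x) dx = ½∫_0^π [sin((n+n')x) + sin((n−n')x)] dx, which is 0 when n+n' is even and 2n/(n²−n'²) when n+n' is odd (it need not vanish on (0, π)).
  u² squared terms: (2)²·∫cos(5x)² dx = 4·π/2 = 2*π;  (5)²·∫sin(2x)² dx = 25·π/2 = 25*π/2.
  u² cross terms: 2·(2)·(5)·∫cos(5x)·sin(2x) dx = 20·(-4/21) = -80/21.
  So ∫_0^π u² dx = 2*π + 25*π/2 − 80/21 = -80/21 + 29*π/2.
  (u')² squared terms: (-10)²·∫sin(5x)² dx = 100·π/2 = 50*π;  (10)²·∫cos(2x)² dx = 100·π/2 = 50*π.
  (u')² cross terms: 2·(-10)·(10)·∫sin(5x)·cos(2x) dx = -200·(10/21) = -2000/21.
  So ∫_0^π (u')² dx = 50*π + 50*π − 2000/21 = -2000/21 + 100*π.
||u||_{H^1}^2 = (-80/21 + 29*π/2) + (-2000/21 + 100*π) = -2080/21 + 229*π/2.


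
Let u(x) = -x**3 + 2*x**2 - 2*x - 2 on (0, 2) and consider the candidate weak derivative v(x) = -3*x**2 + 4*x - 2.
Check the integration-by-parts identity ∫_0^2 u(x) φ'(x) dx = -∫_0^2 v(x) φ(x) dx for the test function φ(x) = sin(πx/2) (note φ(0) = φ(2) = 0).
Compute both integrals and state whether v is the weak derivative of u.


LHS = -96/π^3 + 16/π, RHS = -96/π^3 + 16/π. Yes, v = u' weakly.

u(x) = -x**3 + 2*x**2 - 2*x - 2, classical derivative u'(x) = -3*x**2 + 4*x - 2.
φ(x) = sin(πx/2), so φ'(x) = π*cos(π*x/2)/2.
Note φ(0) = φ(2) = 0, so the boundary term u·φ vanishes.
LHS = ∫_0^2 u(x) φ'(x) dx = ∫_0^2 (-π*x^3*cos(π*x/2)/2 + π*x^2*cos(π*x/2) - π*x*cos(π*x/2) - π*cos(π*x/2)) dx. Term by term:
  ∫_0^2 -π*cos(π*x/2) dx = 0;  ∫_0^2 π*x^2*cos(π*x/2) dx = -16/π;  ∫_0^2 -π*x*cos(π*x/2) dx = 8/π;
  ∫_0^2 -π*x^3*cos(π*x/2)/2 dx = -96/π^3 + 24/π.
Sum: 0 − 16/π + 8/π + -96/π^3 + 24/π = -96/π^3 + 16/π.
So LHS = -96/π^3 + 16/π.
∫_0^2 v(x) φ(x) dx = ∫_0^2 (-3*x^2*sin(π*x/2) + 4*x*sin(π*x/2) - 2*sin(π*x/2)) dx. Term by term:
  ∫_0^2 -2*sin(π*x/2) dx = -8/π;  ∫_0^2 -3*x^2*sin(π*x/2) dx = -24/π + 96/π^3;  ∫_0^2 4*x*sin(π*x/2) dx = 16/π.
Sum: -8/π + -24/π + 96/π^3 + 16/π = -16/π + 96/π^3.
So RHS = -∫_0^2 v(x) φ(x) dx = -96/π^3 + 16/π.
LHS = RHS, so the identity holds for this test φ.
Moreover u is smooth here and v(x) = u'(x) = -3*x**2 + 4*x - 2 pointwise, so the identity holds for every test function. Hence v is the weak derivative of u.


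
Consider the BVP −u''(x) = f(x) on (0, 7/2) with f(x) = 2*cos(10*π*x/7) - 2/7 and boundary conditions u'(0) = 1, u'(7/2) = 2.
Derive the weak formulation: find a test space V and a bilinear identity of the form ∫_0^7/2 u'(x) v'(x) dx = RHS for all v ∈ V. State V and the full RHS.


V = H^1(0, 7/2) (v unrestricted at boundary; u is determined up to an additive constant); weak form: ∫_0^7/2 u'v' dx = ∫_0^7/2 (2*cos(10*π*x/7) - 2/7) v dx + 2·v(7/2) − v(0) for all v ∈ V.

Multiply both sides by a test function v and integrate from 0 to 7/2:
  ∫_0^7/2 −u''(x) v(x) dx = ∫_0^7/2 f(x) v(x) dx.
Integrate the LHS by parts once:
  ∫_0^7/2 −u'' v dx = −[u'(x) v(x)]_0^7/2 + ∫_0^7/2 u'(x) v'(x) dx.
Thus ∫_0^7/2 u'(x) v'(x) dx = ∫_0^7/2 f(x) v(x) dx + [u'(x) v(x)]_0^7/2.
Choose V so that boundary terms are either known or forced to vanish.
u has inhomogeneous Neumann u'(0) = 1, u'(7/2) = 2. [u' v]_0^7/2 = (2)·v(7/2) − (1)·v(0) = 2·v(7/2) − v(0). Take V = H^1(0, 7/2); boundary term becomes part of RHS.
Weak formulation: find u (satisfying any essential BC) such that ∫_0^7/2 u'(x) v'(x) dx = ∫_0^7/2 f v dx + 2·v(7/2) − v(0) for all v ∈ V (Neumann data are natural BCs: they enter the RHS as boundary terms).
Substituting f(x) = 2*cos(10*π*x/7) - 2/7, the right-hand side is ∫_0^7/2 (2*cos(10*π*x/7) - 2/7) v dx + 2·v(7/2) − v(0).
Compatibility check (pure Neumann): taking v ≡ 1 ∈ V gives 0 = ∫_0^7/2 f dx + (2) − (1), i.e. ∫_0^7/2 f dx must equal u'(0) − u'(7/2) = -1. Indeed ∫_0^7/2 (2*cos(10*π*x/7) - 2/7) dx = -1, so the data are compatible. The solution is then unique only up to an additive constant (fix it e.g. by requiring ∫_0^7/2 u dx = 0).


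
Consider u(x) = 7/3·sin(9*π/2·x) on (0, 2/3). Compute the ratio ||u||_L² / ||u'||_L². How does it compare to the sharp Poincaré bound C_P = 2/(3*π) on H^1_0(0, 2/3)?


||u||_L² / ||u'||_L² = 2/(9*π) < C_P = 2/(3*π).

u(x) = 7/3·sin(9*π/2·x), so u'(x) = 21*π*cos(9*π*x/2)/2.
Writing u(x) = A·sin(kπx/L) with A = 7/3 and k = 3, use ∫_0^L sin²(kπx/L) dx = L/2 and ∫_0^L cos²(kπx/L) dx = L/2.
u² = 49/9·sin²(9*π/2·x) and (u')² = 441*π^2/4·cos²(9*π/2·x), and each of sin², cos² integrates to L/2 = 1/3 over (0, 2/3).
∫_0^2/3 u² dx = 49/27, so ||u||_L² = 7*sqrt(3)/9.
∫_0^2/3 (u')² dx = 147*π^2/4, so ||u'||_L² = 7*sqrt(3)*π/2.
Ratio ||u||_L² / ||u'||_L² = 2/(9*π).
Sharp Poincaré constant on H^1_0(0, 2/3) is C_P = L/π = 2/(3*π), achieved by sin(3*π/2·x).
This is the k = 3 harmonic; the ratio L/(kπ) is strictly less than C_P = L/π, consistent with the sharp inequality ||u||_L² ≤ C_P ||u'||_L².


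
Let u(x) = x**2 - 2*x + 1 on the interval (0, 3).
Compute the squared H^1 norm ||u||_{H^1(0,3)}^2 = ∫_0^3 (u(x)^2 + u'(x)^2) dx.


||u||_{H^1}^2 = 93/5

The H^1 norm (squared) on an interval (0, L) is
  ||u||_{H^1}^2 = ∫_0^L u(x)^2 dx + ∫_0^L u'(x)^2 dx.
Compute u'(x) = 2*x - 2.
Then u(x)^2 = x**4 - 4*x**3 + 6*x**2 - 4*x + 1 and u'(x)^2 = 4*x**2 - 8*x + 4.
Integrate each monomial from 0 to 3 using ∫_0^3 c·x^n dx = c·3^(n+1)/(n+1):
  ∫_0^3 u(x)^2 dx = ∫_0^3 (x^4 - 4*x^3 + 6*x^2 - 4*x + 1) dx. Term by term:
    ∫_0^3 x^4 dx = 243/5;  ∫_0^3 -4*x^3 dx = -81;  ∫_0^3 6*x^2 dx = 54;
    ∫_0^3 -4*x dx = -18;  ∫_0^3 1 dx = 3.
  Sum: 243/5 − 81 + 54 − 18 + 3 = 33/5.
  ∫_0^3 u'(x)^2 dx = ∫_0^3 (4*x^2 - 8*x + 4) dx. Term by term:
    ∫_0^3 4*x^2 dx = 36;  ∫_0^3 -8*x dx = -36;  ∫_0^3 4 dx = 12.
  Sum: 36 − 36 + 12 = 12.
Adding: ||u||_{H^1}^2 = 33/5 + 12 = 93/5.


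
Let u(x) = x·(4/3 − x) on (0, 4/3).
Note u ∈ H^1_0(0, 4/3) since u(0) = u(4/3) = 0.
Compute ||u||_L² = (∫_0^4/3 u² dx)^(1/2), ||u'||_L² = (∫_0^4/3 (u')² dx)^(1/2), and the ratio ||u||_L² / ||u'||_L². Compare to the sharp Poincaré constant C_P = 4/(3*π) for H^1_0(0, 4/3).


||u||_L² / ||u'||_L² = 2*sqrt(10)/15 < C_P = 4/(3*π).

u(x) = x·(4/3 − x), so u'(x) = 4/3 - 2*x.
u(x) = x·(4/3 − x) vanishes at x = 0 and x = 4/3, so u ∈ H^1_0(0, 4/3). Differentiate via the product rule and integrate the resulting polynomials term by term.
  ∫_0^4/3 u² dx = ∫_0^4/3 (x^4 - 8*x^3/3 + 16*x^2/9) dx. Term by term:
    ∫_0^4/3 x^4 dx = 1024/1215;  ∫_0^4/3 -8*x^3/3 dx = -512/243;  ∫_0^4/3 16*x^2/9 dx = 1024/729.
  Sum: 1024/1215 − 512/243 + 1024/729 = 512/3645.
  ∫_0^4/3 (u')² dx = ∫_0^4/3 (4*x^2 - 16*x/3 + 16/9) dx. Term by term:
    ∫_0^4/3 4*x^2 dx = 256/81;  ∫_0^4/3 -16*x/3 dx = -128/27;  ∫_0^4/3 16/9 dx = 64/27.
  Sum: 256/81 − 128/27 + 64/27 = 64/81.
∫_0^4/3 u² dx = 512/3645, so ||u||_L² = 16*sqrt(10)/135.
∫_0^4/3 (u')² dx = 64/81, so ||u'||_L² = 8/9.
Ratio ||u||_L² / ||u'||_L² = 2*sqrt(10)/15.
Sharp Poincaré constant on H^1_0(0, 4/3) is C_P = L/π = 4/(3*π), achieved by sin(3*π/4·x).
A polynomial bump cannot attain the sharp Poincaré constant (only the first sine eigenfunction does), so the ratio is strictly less than C_P, consistent with ||u||_L² ≤ C_P ||u'||_L².


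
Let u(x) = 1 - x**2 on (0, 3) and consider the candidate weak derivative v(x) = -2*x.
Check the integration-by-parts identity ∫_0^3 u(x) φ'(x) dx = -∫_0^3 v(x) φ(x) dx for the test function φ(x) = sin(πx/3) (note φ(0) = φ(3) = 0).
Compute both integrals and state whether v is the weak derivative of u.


LHS = 18/π, RHS = 18/π. Yes, v = u' weakly.

u(x) = 1 - x**2, classical derivative u'(x) = -2*x.
φ(x) = sin(πx/3), so φ'(x) = π*cos(π*x/3)/3.
Note φ(0) = φ(3) = 0, so the boundary term u·φ vanishes.
LHS = ∫_0^3 u(x) φ'(x) dx = ∫_0^3 (-π*x^2*cos(π*x/3)/3 + π*cos(π*x/3)/3) dx. Term by term:
  ∫_0^3 π*cos(π*x/3)/3 dx = 0;  ∫_0^3 -π*x^2*cos(π*x/3)/3 dx = 18/π.
Sum: 0 + 18/π = 18/π.
So LHS = 18/π.
∫_0^3 v(x) φ(x) dx = ∫_0^3 (-2*x*sin(π*x/3)) dx. Term by term:
  ∫_0^3 -2*x*sin(π*x/3) dx = -18/π.
So RHS = -∫_0^3 v(x) φ(x) dx = 18/π.
LHS = RHS, so the identity holds for this test φ.
Moreover u is smooth here and v(x) = u'(x) = -2*x pointwise, so the identity holds for every test function. Hence v is the weak derivative of u.


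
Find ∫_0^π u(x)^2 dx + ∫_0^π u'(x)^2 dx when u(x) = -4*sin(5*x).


||u||_{H^1(0,π)}^2 = 208*π

u'(x) = -20*cos(5*x).
Expand u² and (u')² and integrate term by term on (0, π), using: for integers n ≥ 1, ∫_0^π sin²(nx) dx = ∫_0^π cos²(nx) dx = π/2; for n ≠ n', ∫_0^π sin(nx)sin(n'x) dx = ∫_0^π cos(nx)cos(n'x) dx = 0; and by product-to-sum, ∫_0^π sin(nx)cos(n'x) dx = ½∫_0^π [sin((n+n')x) + sin((n−n')x)] dx, which is 0 when n+n' is even and 2n/(n²−n'²) when n+n' is odd (it need not vanish on (0, π)).
  u² squared terms: (-4)²·∫sin(5x)² dx = 16·π/2 = 8*π.
  So ∫_0^π u² dx = 8*π.
  (u')² squared terms: (-20)²·∫cos(5x)² dx = 400·π/2 = 200*π.
  So ∫_0^π (u')² dx = 200*π.
||u||_{H^1}^2 = (8*π) + (200*π) = 208*π.


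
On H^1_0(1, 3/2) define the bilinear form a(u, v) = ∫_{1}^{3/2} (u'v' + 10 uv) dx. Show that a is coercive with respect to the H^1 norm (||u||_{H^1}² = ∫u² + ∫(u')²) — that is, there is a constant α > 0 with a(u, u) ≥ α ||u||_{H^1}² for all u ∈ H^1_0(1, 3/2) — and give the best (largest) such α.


α = 1

Coercivity of a(·,·) on H^1_0(1, 3/2) means a(u, u) ≥ α ||u||_{H^1}² for every u ∈ H^1_0.
The interval has length L = 1/2, and Poincaré/coercivity depend only on L. Here a(u, u) = ∫(u')² + (10)·∫u².
Here c = 10 ≥ 1, so a(u,u) = ∫(u')² + c∫u² ≥ ∫(u')² + ∫u² = ||u||_{H^1}², i.e. α = 1 works. No larger α is possible: a(u,u) ≥ α||u||_{H^1}² means (1−α)∫(u')² ≥ (α−c)∫u², and for the modes u_n = sin(nπ(x−x₀)/L) (x₀ the left endpoint) one has ∫u_n²/∫(u_n')² = (L/(nπ))² → 0, so a(u_n,u_n)/||u_n||_{H^1}² → 1. Hence the optimal constant is α = 1.
Therefore α = 1.


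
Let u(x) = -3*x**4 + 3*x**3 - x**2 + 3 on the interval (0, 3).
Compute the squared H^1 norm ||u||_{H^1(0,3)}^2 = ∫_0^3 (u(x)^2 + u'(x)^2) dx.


||u||_{H^1}^2 = 4579623/140

The H^1 norm (squared) on an interval (0, L) is
  ||u||_{H^1}^2 = ∫_0^L u(x)^2 dx + ∫_0^L u'(x)^2 dx.
Compute u'(x) = -12*x**3 + 9*x**2 - 2*x.
Then u(x)^2 = 9*x**8 - 18*x**7 + 15*x**6 - 6*x**5 - 17*x**4 + 18*x**3 - 6*x**2 + 9 and u'(x)^2 = 144*x**6 - 216*x**5 + 129*x**4 - 36*x**3 + 4*x**2.
Integrate each monomial from 0 to 3 using ∫_0^3 c·x^n dx = c·3^(n+1)/(n+1):
  ∫_0^3 u(x)^2 dx = ∫_0^3 (9*x^8 - 18*x^7 + 15*x^6 - 6*x^5 - 17*x^4 + 18*x^3 - 6*x^2 + 9) dx. Term by term:
    ∫_0^3 9*x^8 dx = 19683;  ∫_0^3 -18*x^7 dx = -59049/4;  ∫_0^3 15*x^6 dx = 32805/7;
    ∫_0^3 -6*x^5 dx = -729;  ∫_0^3 -17*x^4 dx = -4131/5;  ∫_0^3 18*x^3 dx = 729/2;
    ∫_0^3 -6*x^2 dx = -54;  ∫_0^3 9 dx = 27.
  Sum: 19683 − 59049/4 + 32805/7 − 729 − 4131/5 + 729/2 − 54 + 27 = 1174527/140.
  ∫_0^3 u'(x)^2 dx = ∫_0^3 (144*x^6 - 216*x^5 + 129*x^4 - 36*x^3 + 4*x^2) dx. Term by term:
    ∫_0^3 144*x^6 dx = 314928/7;  ∫_0^3 -216*x^5 dx = -26244;  ∫_0^3 129*x^4 dx = 31347/5;
    ∫_0^3 -36*x^3 dx = -729;  ∫_0^3 4*x^2 dx = 36.
  Sum: 314928/7 − 26244 + 31347/5 − 729 + 36 = 851274/35.
Adding: ||u||_{H^1}^2 = 1174527/140 + 851274/35 = 4579623/140.


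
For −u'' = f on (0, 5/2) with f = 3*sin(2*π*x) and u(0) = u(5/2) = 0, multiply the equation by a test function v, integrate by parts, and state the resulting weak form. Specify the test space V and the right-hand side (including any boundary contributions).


V = H^1_0(0, 5/2) (so v(0) = v(5/2) = 0); weak form: ∫_0^5/2 u'v' dx = ∫_0^5/2 (3*sin(2*π*x)) v dx for all v ∈ V.

Multiply both sides by a test function v and integrate from 0 to 5/2:
  ∫_0^5/2 −u''(x) v(x) dx = ∫_0^5/2 f(x) v(x) dx.
Integrate the LHS by parts once:
  ∫_0^5/2 −u'' v dx = −[u'(x) v(x)]_0^5/2 + ∫_0^5/2 u'(x) v'(x) dx.
Thus ∫_0^5/2 u'(x) v'(x) dx = ∫_0^5/2 f(x) v(x) dx + [u'(x) v(x)]_0^5/2.
Choose V so that boundary terms are either known or forced to vanish.
u is Dirichlet: u(0) = u(5/2) = 0. Let V = H^1_0(0, 5/2); then v(0) = v(5/2) = 0, and [u' v]_0^5/2 = 0.
Weak formulation: find u (satisfying any essential BC) such that ∫_0^5/2 u'(x) v'(x) dx = ∫_0^5/2 f v dx for all v ∈ V.
Substituting f(x) = 3*sin(2*π*x), the right-hand side is ∫_0^5/2 (3*sin(2*π*x)) v dx.


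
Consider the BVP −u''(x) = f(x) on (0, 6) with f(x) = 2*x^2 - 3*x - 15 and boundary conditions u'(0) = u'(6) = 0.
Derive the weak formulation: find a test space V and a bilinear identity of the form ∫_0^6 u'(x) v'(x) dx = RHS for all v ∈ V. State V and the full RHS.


V = H^1(0, 6) (no boundary constraint on v; u is determined up to an additive constant); weak form: ∫_0^6 u'v' dx = ∫_0^6 (2*x^2 - 3*x - 15) v dx for all v ∈ V.

Multiply both sides by a test function v and integrate from 0 to 6:
  ∫_0^6 −u''(x) v(x) dx = ∫_0^6 f(x) v(x) dx.
Integrate the LHS by parts once:
  ∫_0^6 −u'' v dx = −[u'(x) v(x)]_0^6 + ∫_0^6 u'(x) v'(x) dx.
Thus ∫_0^6 u'(x) v'(x) dx = ∫_0^6 f(x) v(x) dx + [u'(x) v(x)]_0^6.
Choose V so that boundary terms are either known or forced to vanish.
u has homogeneous Neumann: u'(0) = u'(6) = 0. So [u' v]_0^6 = 0·v(6) − 0·v(0) = 0 for any v; take V = H^1(0, 6).
Weak formulation: find u (satisfying any essential BC) such that ∫_0^6 u'(x) v'(x) dx = ∫_0^6 f v dx for all v ∈ V (homogeneous Neumann, so boundary terms vanish).
Substituting f(x) = 2*x^2 - 3*x - 15, the right-hand side is ∫_0^6 (2*x^2 - 3*x - 15) v dx.
Compatibility check (pure Neumann): taking v ≡ 1 ∈ V gives 0 = ∫_0^6 f dx + (0) − (0), i.e. ∫_0^6 f dx must equal u'(0) − u'(6) = 0. Indeed ∫_0^6 (2*x^2 - 3*x - 15) dx = 0, so the data are compatible. The solution is then unique only up to an additive constant (fix it e.g. by requiring ∫_0^6 u dx = 0).


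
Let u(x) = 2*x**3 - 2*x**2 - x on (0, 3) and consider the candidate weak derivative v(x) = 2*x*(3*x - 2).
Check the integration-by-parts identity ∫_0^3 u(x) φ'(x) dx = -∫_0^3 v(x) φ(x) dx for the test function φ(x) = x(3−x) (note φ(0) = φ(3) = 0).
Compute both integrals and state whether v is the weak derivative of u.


LHS = -207/5, RHS = -459/10. No, v is not the weak derivative of u.

u(x) = 2*x**3 - 2*x**2 - x, classical derivative u'(x) = 6*x**2 - 4*x - 1.
φ(x) = x(3−x), so φ'(x) = 3 - 2*x.
Note φ(0) = φ(3) = 0, so the boundary term u·φ vanishes.
LHS = ∫_0^3 u(x) φ'(x) dx = ∫_0^3 (-4*x^4 + 10*x^3 - 4*x^2 - 3*x) dx. Term by term:
  ∫_0^3 -4*x^4 dx = -972/5;  ∫_0^3 10*x^3 dx = 405/2;  ∫_0^3 -4*x^2 dx = -36;
  ∫_0^3 -3*x dx = -27/2.
Sum: -972/5 + 405/2 − 36 − 27/2 = -207/5.
So LHS = -207/5.
∫_0^3 v(x) φ(x) dx = ∫_0^3 (-6*x^4 + 22*x^3 - 12*x^2) dx. Term by term:
  ∫_0^3 -6*x^4 dx = -1458/5;  ∫_0^3 22*x^3 dx = 891/2;  ∫_0^3 -12*x^2 dx = -108.
Sum: -1458/5 + 891/2 − 108 = 459/10.
So RHS = -∫_0^3 v(x) φ(x) dx = -459/10.
LHS − RHS = 9/2 ≠ 0, so the identity fails.
(For a valid weak derivative the identity must hold for EVERY test function, in particular this one. The failure shows v is NOT the weak derivative of u.)
Correct weak derivative would be u'(x) = 6*x**2 - 4*x - 1.


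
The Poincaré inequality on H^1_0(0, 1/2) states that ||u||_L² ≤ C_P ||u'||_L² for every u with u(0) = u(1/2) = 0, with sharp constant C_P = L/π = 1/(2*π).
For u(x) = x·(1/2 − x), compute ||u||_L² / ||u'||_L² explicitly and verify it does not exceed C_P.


||u||_L² / ||u'||_L² = sqrt(10)/20 < C_P = 1/(2*π).

u(x) = x·(1/2 − x), so u'(x) = 1/2 - 2*x.
u(x) = x·(1/2 − x) vanishes at x = 0 and x = 1/2, so u ∈ H^1_0(0, 1/2). Differentiate via the product rule and integrate the resulting polynomials term by term.
  ∫_0^1/2 u² dx = ∫_0^1/2 (x^4 - x^3 + x^2/4) dx. Term by term:
    ∫_0^1/2 x^4 dx = 1/160;  ∫_0^1/2 -x^3 dx = -1/64;  ∫_0^1/2 x^2/4 dx = 1/96.
  Sum: 1/160 − 1/64 + 1/96 = 1/960.
  ∫_0^1/2 (u')² dx = ∫_0^1/2 (4*x^2 - 2*x + 1/4) dx. Term by term:
    ∫_0^1/2 4*x^2 dx = 1/6;  ∫_0^1/2 -2*x dx = -1/4;  ∫_0^1/2 1/4 dx = 1/8.
  Sum: 1/6 − 1/4 + 1/8 = 1/24.
∫_0^1/2 u² dx = 1/960, so ||u||_L² = sqrt(15)/120.
∫_0^1/2 (u')² dx = 1/24, so ||u'||_L² = sqrt(6)/12.
Ratio ||u||_L² / ||u'||_L² = sqrt(10)/20.
Sharp Poincaré constant on H^1_0(0, 1/2) is C_P = L/π = 1/(2*π), achieved by sin(2*π·x).
A polynomial bump cannot attain the sharp Poincaré constant (only the first sine eigenfunction does), so the ratio is strictly less than C_P, consistent with ||u||_L² ≤ C_P ||u'||_L².


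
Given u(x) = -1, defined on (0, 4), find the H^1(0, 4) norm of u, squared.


||u||_{H^1}^2 = 4

The H^1 norm (squared) on an interval (0, L) is
  ||u||_{H^1}^2 = ∫_0^L u(x)^2 dx + ∫_0^L u'(x)^2 dx.
Compute u'(x) = 0.
Then u(x)^2 = 1 and u'(x)^2 = 0.
Integrate each monomial from 0 to 4 using ∫_0^4 c·x^n dx = c·4^(n+1)/(n+1):
  ∫_0^4 u(x)^2 dx = ∫_0^4 (1) dx. Term by term:
    ∫_0^4 1 dx = 4.
  ∫_0^4 u'(x)^2 dx = ∫_0^4 (0) dx. Term by term:
    ∫_0^4 0 dx = 0.
Adding: ||u||_{H^1}^2 = 4 + 0 = 4.


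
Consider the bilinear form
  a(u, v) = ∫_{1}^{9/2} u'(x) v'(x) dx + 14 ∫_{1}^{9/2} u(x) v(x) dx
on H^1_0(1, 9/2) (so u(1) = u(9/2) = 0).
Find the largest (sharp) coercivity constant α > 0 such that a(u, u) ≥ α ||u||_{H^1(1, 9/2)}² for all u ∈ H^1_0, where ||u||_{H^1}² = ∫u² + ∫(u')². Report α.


α = 1

Coercivity of a(·,·) on H^1_0(1, 9/2) means a(u, u) ≥ α ||u||_{H^1}² for every u ∈ H^1_0.
The interval has length L = 7/2, and Poincaré/coercivity depend only on L. Here a(u, u) = ∫(u')² + (14)·∫u².
Here c = 14 ≥ 1, so a(u,u) = ∫(u')² + c∫u² ≥ ∫(u')² + ∫u² = ||u||_{H^1}², i.e. α = 1 works. No larger α is possible: a(u,u) ≥ α||u||_{H^1}² means (1−α)∫(u')² ≥ (α−c)∫u², and for the modes u_n = sin(nπ(x−x₀)/L) (x₀ the left endpoint) one has ∫u_n²/∫(u_n')² = (L/(nπ))² → 0, so a(u_n,u_n)/||u_n||_{H^1}² → 1. Hence the optimal constant is α = 1.
Therefore α = 1.


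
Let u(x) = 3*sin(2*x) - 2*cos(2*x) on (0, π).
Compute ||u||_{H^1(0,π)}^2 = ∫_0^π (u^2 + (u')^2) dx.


||u||_{H^1(0,π)}^2 = 65*π/2

u'(x) = 4*sin(2*x) + 6*cos(2*x).
Expand u² and (u')² and integrate term by term on (0, π), using: for integers n ≥ 1, ∫_0^π sin²(nx) dx = ∫_0^π cos²(nx) dx = π/2; for n ≠ n', ∫_0^π sin(nx)sin(n'x) dx = ∫_0^π cos(nx)cos(n'x) dx = 0; and by product-to-sum, ∫_0^π sin(nx)cos(n'x) dx = ½∫_0^π [sin((n+n')x) + sin((n−n')x)] dx, which is 0 when n+n' is even and 2n/(n²−n'²) when n+n' is odd (it need not vanish on (0, π)).
  u² squared terms: (-2)²·∫cos(2x)² dx = 4·π/2 = 2*π;  (3)²·∫sin(2x)² dx = 9·π/2 = 9*π/2.
  u² cross terms: 2·(-2)·(3)·∫cos(2x)·sin(2x) dx = -12·(0) = 0.
  So ∫_0^π u² dx = 2*π + 9*π/2 + 0 = 13*π/2.
  (u')² squared terms: (4)²·∫sin(2x)² dx = 16·π/2 = 8*π;  (6)²·∫cos(2x)² dx = 36·π/2 = 18*π.
  (u')² cross terms: 2·(4)·(6)·∫sin(2x)·cos(2x) dx = 48·(0) = 0.
  So ∫_0^π (u')² dx = 8*π + 18*π + 0 = 26*π.
||u||_{H^1}^2 = (13*π/2) + (26*π) = 65*π/2.


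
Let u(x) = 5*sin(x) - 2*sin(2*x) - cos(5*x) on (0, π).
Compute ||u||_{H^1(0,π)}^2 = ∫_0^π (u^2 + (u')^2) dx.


||u||_{H^1(0,π)}^2 = -416/21 + 48*π

u'(x) = 5*sin(5*x) + 5*cos(x) - 4*cos(2*x).
Expand u² and (u')² and integrate term by term on (0, π), using: for integers n ≥ 1, ∫_0^π sin²(nx) dx = ∫_0^π cos²(nx) dx = π/2; for n ≠ n', ∫_0^π sin(nx)sin(n'x) dx = ∫_0^π cos(nx)cos(n'x) dx = 0; and by product-to-sum, ∫_0^π sin(nx)cos(n'x) dx = ½∫_0^π [sin((n+n')x) + sin((n−n')x)] dx, which is 0 when n+n' is even and 2n/(n²−n'²) when n+n' is odd (it need not vanish on (0, π)).
  u² squared terms: (-1)²·∫cos(5x)² dx = 1·π/2 = π/2;  (-2)²·∫sin(2x)² dx = 4·π/2 = 2*π;  (5)²·∫sin(x)² dx = 25·π/2 = 25*π/2.
  u² cross terms: 2·(-1)·(-2)·∫cos(5x)·sin(2x) dx = 4·(-4/21) = -16/21;  2·(-1)·(5)·∫cos(5x)·sin(x) dx = -10·(0) = 0;  2·(-2)·(5)·∫sin(2x)·sin(x) dx = -20·(0) = 0.
  So ∫_0^π u² dx = π/2 + 2*π + 25*π/2 − 16/21 + 0 + 0 = -16/21 + 15*π.
  (u')² squared terms: (-4)²·∫cos(2x)² dx = 16·π/2 = 8*π;  (5)²·∫cos(x)² dx = 25·π/2 = 25*π/2;  (5)²·∫sin(5x)² dx = 25·π/2 = 25*π/2.
  (u')² cross terms: 2·(-4)·(5)·∫cos(2x)·cos(x) dx = -40·(0) = 0;  2·(-4)·(5)·∫cos(2x)·sin(5x) dx = -40·(10/21) = -400/21;  2·(5)·(5)·∫cos(x)·sin(5x) dx = 50·(0) = 0.
  So ∫_0^π (u')² dx = 8*π + 25*π/2 + 25*π/2 + 0 − 400/21 + 0 = -400/21 + 33*π.
||u||_{H^1}^2 = (-16/21 + 15*π) + (-400/21 + 33*π) = -416/21 + 48*π.


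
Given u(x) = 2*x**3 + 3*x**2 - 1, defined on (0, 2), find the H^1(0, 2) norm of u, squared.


||u||_{H^1}^2 = 5902/7

The H^1 norm (squared) on an interval (0, L) is
  ||u||_{H^1}^2 = ∫_0^L u(x)^2 dx + ∫_0^L u'(x)^2 dx.
Compute u'(x) = 6*x**2 + 6*x.
Then u(x)^2 = 4*x**6 + 12*x**5 + 9*x**4 - 4*x**3 - 6*x**2 + 1 and u'(x)^2 = 36*x**4 + 72*x**3 + 36*x**2.
Integrate each monomial from 0 to 2 using ∫_0^2 c·x^n dx = c·2^(n+1)/(n+1):
  ∫_0^2 u(x)^2 dx = ∫_0^2 (4*x^6 + 12*x^5 + 9*x^4 - 4*x^3 - 6*x^2 + 1) dx. Term by term:
    ∫_0^2 4*x^6 dx = 512/7;  ∫_0^2 12*x^5 dx = 128;  ∫_0^2 9*x^4 dx = 288/5;
    ∫_0^2 -4*x^3 dx = -16;  ∫_0^2 -6*x^2 dx = -16;  ∫_0^2 1 dx = 2.
  Sum: 512/7 + 128 + 288/5 − 16 − 16 + 2 = 8006/35.
  ∫_0^2 u'(x)^2 dx = ∫_0^2 (36*x^4 + 72*x^3 + 36*x^2) dx. Term by term:
    ∫_0^2 36*x^4 dx = 1152/5;  ∫_0^2 72*x^3 dx = 288;  ∫_0^2 36*x^2 dx = 96.
  Sum: 1152/5 + 288 + 96 = 3072/5.
Adding: ||u||_{H^1}^2 = 8006/35 + 3072/5 = 5902/7.


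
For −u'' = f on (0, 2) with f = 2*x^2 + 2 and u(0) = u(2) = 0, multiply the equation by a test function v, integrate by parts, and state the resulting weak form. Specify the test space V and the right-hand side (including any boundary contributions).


V = H^1_0(0, 2) (so v(0) = v(2) = 0); weak form: ∫_0^2 u'v' dx = ∫_0^2 (2*x^2 + 2) v dx for all v ∈ V.

Multiply both sides by a test function v and integrate from 0 to 2:
  ∫_0^2 −u''(x) v(x) dx = ∫_0^2 f(x) v(x) dx.
Integrate the LHS by parts once:
  ∫_0^2 −u'' v dx = −[u'(x) v(x)]_0^2 + ∫_0^2 u'(x) v'(x) dx.
Thus ∫_0^2 u'(x) v'(x) dx = ∫_0^2 f(x) v(x) dx + [u'(x) v(x)]_0^2.
Choose V so that boundary terms are either known or forced to vanish.
u is Dirichlet: u(0) = u(2) = 0. Let V = H^1_0(0, 2); then v(0) = v(2) = 0, and [u' v]_0^2 = 0.
Weak formulation: find u (satisfying any essential BC) such that ∫_0^2 u'(x) v'(x) dx = ∫_0^2 f v dx for all v ∈ V.
Substituting f(x) = 2*x^2 + 2, the right-hand side is ∫_0^2 (2*x^2 + 2) v dx.


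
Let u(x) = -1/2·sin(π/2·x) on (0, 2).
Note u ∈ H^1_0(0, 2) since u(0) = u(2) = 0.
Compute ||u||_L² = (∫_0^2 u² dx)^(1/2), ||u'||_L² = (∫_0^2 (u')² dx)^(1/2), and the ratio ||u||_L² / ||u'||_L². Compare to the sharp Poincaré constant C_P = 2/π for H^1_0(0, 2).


||u||_L² / ||u'||_L² = 2/π = C_P.

u(x) = -1/2·sin(π/2·x), so u'(x) = -π*cos(π*x/2)/4.
Writing u(x) = A·sin(kπx/L) with A = -1/2 and k = 1, use ∫_0^L sin²(kπx/L) dx = L/2 and ∫_0^L cos²(kπx/L) dx = L/2.
u² = 1/4·sin²(π/2·x) and (u')² = π^2/16·cos²(π/2·x), and each of sin², cos² integrates to L/2 = 1 over (0, 2).
∫_0^2 u² dx = 1/4, so ||u||_L² = 1/2.
∫_0^2 (u')² dx = π^2/16, so ||u'||_L² = π/4.
Ratio ||u||_L² / ||u'||_L² = 2/π.
Sharp Poincaré constant on H^1_0(0, 2) is C_P = L/π = 2/π, achieved by sin(π/2·x).
This is the k = 1 eigenfunction (up to amplitude), so the ratio equals the sharp Poincaré constant exactly.


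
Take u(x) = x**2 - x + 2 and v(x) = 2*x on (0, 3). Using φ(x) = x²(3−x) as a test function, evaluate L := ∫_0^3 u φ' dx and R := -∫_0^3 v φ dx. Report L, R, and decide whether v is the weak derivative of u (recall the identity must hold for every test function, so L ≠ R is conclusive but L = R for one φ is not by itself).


LHS = -351/20, RHS = -243/10. No, v is not the weak derivative of u.

u(x) = x**2 - x + 2, classical derivative u'(x) = 2*x - 1.
φ(x) = x²(3−x), so φ'(x) = 3*x*(2 - x).
Note φ(0) = φ(3) = 0, so the boundary term u·φ vanishes.
LHS = ∫_0^3 u(x) φ'(x) dx = ∫_0^3 (-3*x^4 + 9*x^3 - 12*x^2 + 12*x) dx. Term by term:
  ∫_0^3 -3*x^4 dx = -729/5;  ∫_0^3 9*x^3 dx = 729/4;  ∫_0^3 -12*x^2 dx = -108;
  ∫_0^3 12*x dx = 54.
Sum: -729/5 + 729/4 − 108 + 54 = -351/20.
So LHS = -351/20.
∫_0^3 v(x) φ(x) dx = ∫_0^3 (-2*x^4 + 6*x^3) dx. Term by term:
  ∫_0^3 -2*x^4 dx = -486/5;  ∫_0^3 6*x^3 dx = 243/2.
Sum: -486/5 + 243/2 = 243/10.
So RHS = -∫_0^3 v(x) φ(x) dx = -243/10.
LHS − RHS = 27/4 ≠ 0, so the identity fails.
(For a valid weak derivative the identity must hold for EVERY test function, in particular this one. The failure shows v is NOT the weak derivative of u.)
Correct weak derivative would be u'(x) = 2*x - 1.


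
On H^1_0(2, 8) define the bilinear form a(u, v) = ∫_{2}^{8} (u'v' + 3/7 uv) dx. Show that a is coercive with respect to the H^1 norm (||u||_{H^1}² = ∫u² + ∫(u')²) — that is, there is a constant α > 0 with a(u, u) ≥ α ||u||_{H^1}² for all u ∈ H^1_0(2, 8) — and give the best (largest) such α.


α = (π^2 + 108/7)/(π^2 + 36)

Coercivity of a(·,·) on H^1_0(2, 8) means a(u, u) ≥ α ||u||_{H^1}² for every u ∈ H^1_0.
The interval has length L = 6, and Poincaré/coercivity depend only on L. Here a(u, u) = ∫(u')² + (3/7)·∫u².
Here 0 < c = 3/7 < 1. The condition a(u,u) ≥ α||u||_{H^1}² reads (1−α)∫(u')² ≥ (α−c)∫u². Any admissible α is ≤ 1 (rapidly oscillating u have ∫u²/∫(u')² → 0), and α = 1 would force 0 ≥ (1−c)∫u², impossible since c < 1; so 1−α > 0. By the sharp Poincaré inequality on H^1_0 of an interval of length L, ∫(u')² ≥ (π/L)²∫u² with equality for the first sine mode sin(π(x−x₀)/L) (x₀ the left endpoint), so the inequality holds for all u iff (1−α)(π/L)² ≥ α − c, i.e. α ≤ ((π/L)² + c)/((π/L)² + 1) = (1 + c(L/π)²)/(1 + (L/π)²). With (π/L)² = π^2/36 and c = 3/7, the largest admissible constant is α = ((π/L)² + c)/((π/L)² + 1).
Simplifying, α = (π^2 + 108/7)/(π^2 + 36).


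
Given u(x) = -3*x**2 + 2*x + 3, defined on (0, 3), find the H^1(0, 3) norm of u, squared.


||u||_{H^1}^2 = 1887/5

The H^1 norm (squared) on an interval (0, L) is
  ||u||_{H^1}^2 = ∫_0^L u(x)^2 dx + ∫_0^L u'(x)^2 dx.
Compute u'(x) = 2 - 6*x.
Then u(x)^2 = 9*x**4 - 12*x**3 - 14*x**2 + 12*x + 9 and u'(x)^2 = 36*x**2 - 24*x + 4.
Integrate each monomial from 0 to 3 using ∫_0^3 c·x^n dx = c·3^(n+1)/(n+1):
  ∫_0^3 u(x)^2 dx = ∫_0^3 (9*x^4 - 12*x^3 - 14*x^2 + 12*x + 9) dx. Term by term:
    ∫_0^3 9*x^4 dx = 2187/5;  ∫_0^3 -12*x^3 dx = -243;  ∫_0^3 -14*x^2 dx = -126;
    ∫_0^3 12*x dx = 54;  ∫_0^3 9 dx = 27.
  Sum: 2187/5 − 243 − 126 + 54 + 27 = 747/5.
  ∫_0^3 u'(x)^2 dx = ∫_0^3 (36*x^2 - 24*x + 4) dx. Term by term:
    ∫_0^3 36*x^2 dx = 324;  ∫_0^3 -24*x dx = -108;  ∫_0^3 4 dx = 12.
  Sum: 324 − 108 + 12 = 228.
Adding: ||u||_{H^1}^2 = 747/5 + 228 = 1887/5.


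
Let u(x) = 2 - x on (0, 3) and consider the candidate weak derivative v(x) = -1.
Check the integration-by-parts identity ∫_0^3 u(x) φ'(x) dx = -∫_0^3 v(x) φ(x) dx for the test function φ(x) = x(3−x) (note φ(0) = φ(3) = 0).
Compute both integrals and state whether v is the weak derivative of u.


LHS = 9/2, RHS = 9/2. Yes, v = u' weakly.

u(x) = 2 - x, classical derivative u'(x) = -1.
φ(x) = x(3−x), so φ'(x) = 3 - 2*x.
Note φ(0) = φ(3) = 0, so the boundary term u·φ vanishes.
LHS = ∫_0^3 u(x) φ'(x) dx = ∫_0^3 (2*x^2 - 7*x + 6) dx. Term by term:
  ∫_0^3 2*x^2 dx = 18;  ∫_0^3 -7*x dx = -63/2;  ∫_0^3 6 dx = 18.
Sum: 18 − 63/2 + 18 = 9/2.
So LHS = 9/2.
∫_0^3 v(x) φ(x) dx = ∫_0^3 (x^2 - 3*x) dx. Term by term:
  ∫_0^3 x^2 dx = 9;  ∫_0^3 -3*x dx = -27/2.
Sum: 9 − 27/2 = -9/2.
So RHS = -∫_0^3 v(x) φ(x) dx = 9/2.
LHS = RHS, so the identity holds for this test φ.
Moreover u is smooth here and v(x) = u'(x) = -1 pointwise, so the identity holds for every test function. Hence v is the weak derivative of u.


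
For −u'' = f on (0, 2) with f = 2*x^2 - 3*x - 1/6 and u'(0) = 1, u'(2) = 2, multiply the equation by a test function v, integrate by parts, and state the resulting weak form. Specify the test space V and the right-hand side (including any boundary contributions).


V = H^1(0, 2) (v unrestricted at boundary; u is determined up to an additive constant); weak form: ∫_0^2 u'v' dx = ∫_0^2 (2*x^2 - 3*x - 1/6) v dx + 2·v(2) − v(0) for all v ∈ V.

Multiply both sides by a test function v and integrate from 0 to 2:
  ∫_0^2 −u''(x) v(x) dx = ∫_0^2 f(x) v(x) dx.
Integrate the LHS by parts once:
  ∫_0^2 −u'' v dx = −[u'(x) v(x)]_0^2 + ∫_0^2 u'(x) v'(x) dx.
Thus ∫_0^2 u'(x) v'(x) dx = ∫_0^2 f(x) v(x) dx + [u'(x) v(x)]_0^2.
Choose V so that boundary terms are either known or forced to vanish.
u has inhomogeneous Neumann u'(0) = 1, u'(2) = 2. [u' v]_0^2 = (2)·v(2) − (1)·v(0) = 2·v(2) − v(0). Take V = H^1(0, 2); boundary term becomes part of RHS.
Weak formulation: find u (satisfying any essential BC) such that ∫_0^2 u'(x) v'(x) dx = ∫_0^2 f v dx + 2·v(2) − v(0) for all v ∈ V (Neumann data are natural BCs: they enter the RHS as boundary terms).
Substituting f(x) = 2*x^2 - 3*x - 1/6, the right-hand side is ∫_0^2 (2*x^2 - 3*x - 1/6) v dx + 2·v(2) − v(0).
Compatibility check (pure Neumann): taking v ≡ 1 ∈ V gives 0 = ∫_0^2 f dx + (2) − (1), i.e. ∫_0^2 f dx must equal u'(0) − u'(2) = -1. Indeed ∫_0^2 (2*x^2 - 3*x - 1/6) dx = -1, so the data are compatible. The solution is then unique only up to an additive constant (fix it e.g. by requiring ∫_0^2 u dx = 0).


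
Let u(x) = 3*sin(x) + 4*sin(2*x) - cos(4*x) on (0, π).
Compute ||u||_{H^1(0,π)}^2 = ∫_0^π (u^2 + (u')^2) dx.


||u||_{H^1(0,π)}^2 = 68/5 + 115*π/2

u'(x) = 4*sin(4*x) + 3*cos(x) + 8*cos(2*x).
Expand u² and (u')² and integrate term by term on (0, π), using: for integers n ≥ 1, ∫_0^π sin²(nx) dx = ∫_0^π cos²(nx) dx = π/2; for n ≠ n', ∫_0^π sin(nx)sin(n'x) dx = ∫_0^π cos(nx)cos(n'x) dx = 0; and by product-to-sum, ∫_0^π sin(nx)cos(n'x) dx = ½∫_0^π [sin((n+n')x) + sin((n−n')x)] dx, which is 0 when n+n' is even and 2n/(n²−n'²) when n+n' is odd (it need not vanish on (0, π)).
  u² squared terms: (-1)²·∫cos(4x)² dx = 1·π/2 = π/2;  (3)²·∫sin(x)² dx = 9·π/2 = 9*π/2;  (4)²·∫sin(2x)² dx = 16·π/2 = 8*π.
  u² cross terms: 2·(-1)·(3)·∫cos(4x)·sin(x) dx = -6·(-2/15) = 4/5;  2·(-1)·(4)·∫cos(4x)·sin(2x) dx = -8·(0) = 0;  2·(3)·(4)·∫sin(x)·sin(2x) dx = 24·(0) = 0.
  So ∫_0^π u² dx = π/2 + 9*π/2 + 8*π + 4/5 + 0 + 0 = 4/5 + 13*π.
  (u')² squared terms: (3)²·∫cos(x)² dx = 9·π/2 = 9*π/2;  (4)²·∫sin(4x)² dx = 16·π/2 = 8*π;  (8)²·∫cos(2x)² dx = 64·π/2 = 32*π.
  (u')² cross terms: 2·(3)·(4)·∫cos(x)·sin(4x) dx = 24·(8/15) = 64/5;  2·(3)·(8)·∫cos(x)·cos(2x) dx = 48·(0) = 0;  2·(4)·(8)·∫sin(4x)·cos(2x) dx = 64·(0) = 0.
  So ∫_0^π (u')² dx = 9*π/2 + 8*π + 32*π + 64/5 + 0 + 0 = 64/5 + 89*π/2.
||u||_{H^1}^2 = (4/5 + 13*π) + (64/5 + 89*π/2) = 68/5 + 115*π/2.


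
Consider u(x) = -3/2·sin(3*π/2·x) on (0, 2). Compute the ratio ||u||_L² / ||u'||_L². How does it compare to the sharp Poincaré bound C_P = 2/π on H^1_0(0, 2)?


||u||_L² / ||u'||_L² = 2/(3*π) < C_P = 2/π.

u(x) = -3/2·sin(3*π/2·x), so u'(x) = -9*π*cos(3*π*x/2)/4.
Writing u(x) = A·sin(kπx/L) with A = -3/2 and k = 3, use ∫_0^L sin²(kπx/L) dx = L/2 and ∫_0^L cos²(kπx/L) dx = L/2.
u² = 9/4·sin²(3*π/2·x) and (u')² = 81*π^2/16·cos²(3*π/2·x), and each of sin², cos² integrates to L/2 = 1 over (0, 2).
∫_0^2 u² dx = 9/4, so ||u||_L² = 3/2.
∫_0^2 (u')² dx = 81*π^2/16, so ||u'||_L² = 9*π/4.
Ratio ||u||_L² / ||u'||_L² = 2/(3*π).
Sharp Poincaré constant on H^1_0(0, 2) is C_P = L/π = 2/π, achieved by sin(π/2·x).
This is the k = 3 harmonic; the ratio L/(kπ) is strictly less than C_P = L/π, consistent with the sharp inequality ||u||_L² ≤ C_P ||u'||_L².


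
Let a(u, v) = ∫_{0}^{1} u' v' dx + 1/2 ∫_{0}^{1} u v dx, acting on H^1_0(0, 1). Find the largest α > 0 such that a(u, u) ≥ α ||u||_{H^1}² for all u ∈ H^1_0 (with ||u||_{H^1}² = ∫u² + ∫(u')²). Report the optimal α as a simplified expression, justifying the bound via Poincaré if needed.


α = (1/2 + π^2)/(1 + π^2)

Coercivity of a(·,·) on H^1_0(0, 1) means a(u, u) ≥ α ||u||_{H^1}² for every u ∈ H^1_0.
The interval has length L = 1, and Poincaré/coercivity depend only on L. Here a(u, u) = ∫(u')² + (1/2)·∫u².
Here 0 < c = 1/2 < 1. The condition a(u,u) ≥ α||u||_{H^1}² reads (1−α)∫(u')² ≥ (α−c)∫u². Any admissible α is ≤ 1 (rapidly oscillating u have ∫u²/∫(u')² → 0), and α = 1 would force 0 ≥ (1−c)∫u², impossible since c < 1; so 1−α > 0. By the sharp Poincaré inequality on H^1_0 of an interval of length L, ∫(u')² ≥ (π/L)²∫u² with equality for the first sine mode sin(π(x−x₀)/L) (x₀ the left endpoint), so the inequality holds for all u iff (1−α)(π/L)² ≥ α − c, i.e. α ≤ ((π/L)² + c)/((π/L)² + 1) = (1 + c(L/π)²)/(1 + (L/π)²). With (π/L)² = π^2 and c = 1/2, the largest admissible constant is α = ((π/L)² + c)/((π/L)² + 1).
Simplifying, α = (1/2 + π^2)/(1 + π^2).


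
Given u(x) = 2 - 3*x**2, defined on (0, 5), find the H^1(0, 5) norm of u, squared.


||u||_{H^1}^2 = 6645

The H^1 norm (squared) on an interval (0, L) is
  ||u||_{H^1}^2 = ∫_0^L u(x)^2 dx + ∫_0^L u'(x)^2 dx.
Compute u'(x) = -6*x.
Then u(x)^2 = 9*x**4 - 12*x**2 + 4 and u'(x)^2 = 36*x**2.
Integrate each monomial from 0 to 5 using ∫_0^5 c·x^n dx = c·5^(n+1)/(n+1):
  ∫_0^5 u(x)^2 dx = ∫_0^5 (9*x^4 - 12*x^2 + 4) dx. Term by term:
    ∫_0^5 9*x^4 dx = 5625;  ∫_0^5 -12*x^2 dx = -500;  ∫_0^5 4 dx = 20.
  Sum: 5625 − 500 + 20 = 5145.
  ∫_0^5 u'(x)^2 dx = ∫_0^5 (36*x^2) dx. Term by term:
    ∫_0^5 36*x^2 dx = 1500.
Adding: ||u||_{H^1}^2 = 5145 + 1500 = 6645.


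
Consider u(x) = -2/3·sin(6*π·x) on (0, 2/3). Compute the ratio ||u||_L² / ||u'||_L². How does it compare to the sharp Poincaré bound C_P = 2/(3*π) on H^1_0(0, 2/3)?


||u||_L² / ||u'||_L² = 1/(6*π) < C_P = 2/(3*π).

u(x) = -2/3·sin(6*π·x), so u'(x) = -4*π*cos(6*π*x).
Writing u(x) = A·sin(kπx/L) with A = -2/3 and k = 4, use ∫_0^L sin²(kπx/L) dx = L/2 and ∫_0^L cos²(kπx/L) dx = L/2.
u² = 4/9·sin²(6*π·x) and (u')² = 16*π^2·cos²(6*π·x), and each of sin², cos² integrates to L/2 = 1/3 over (0, 2/3).
∫_0^2/3 u² dx = 4/27, so ||u||_L² = 2*sqrt(3)/9.
∫_0^2/3 (u')² dx = 16*π^2/3, so ||u'||_L² = 4*sqrt(3)*π/3.
Ratio ||u||_L² / ||u'||_L² = 1/(6*π).
Sharp Poincaré constant on H^1_0(0, 2/3) is C_P = L/π = 2/(3*π), achieved by sin(3*π/2·x).
This is the k = 4 harmonic; the ratio L/(kπ) is strictly less than C_P = L/π, consistent with the sharp inequality ||u||_L² ≤ C_P ||u'||_L².


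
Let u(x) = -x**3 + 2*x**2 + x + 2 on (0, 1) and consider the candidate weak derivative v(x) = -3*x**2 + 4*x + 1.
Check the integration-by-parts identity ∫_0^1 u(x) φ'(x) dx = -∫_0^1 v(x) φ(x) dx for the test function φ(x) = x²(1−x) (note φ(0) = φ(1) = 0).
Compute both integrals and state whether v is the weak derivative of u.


LHS = -11/60, RHS = -11/60. Yes, v = u' weakly.

u(x) = -x**3 + 2*x**2 + x + 2, classical derivative u'(x) = -3*x**2 + 4*x + 1.
φ(x) = x²(1−x), so φ'(x) = x*(2 - 3*x).
Note φ(0) = φ(1) = 0, so the boundary term u·φ vanishes.
LHS = ∫_0^1 u(x) φ'(x) dx = ∫_0^1 (3*x^5 - 8*x^4 + x^3 - 4*x^2 + 4*x) dx. Term by term:
  ∫_0^1 3*x^5 dx = 1/2;  ∫_0^1 -8*x^4 dx = -8/5;  ∫_0^1 x^3 dx = 1/4;
  ∫_0^1 -4*x^2 dx = -4/3;  ∫_0^1 4*x dx = 2.
Sum: 1/2 − 8/5 + 1/4 − 4/3 + 2 = -11/60.
So LHS = -11/60.
∫_0^1 v(x) φ(x) dx = ∫_0^1 (3*x^5 - 7*x^4 + 3*x^3 + x^2) dx. Term by term:
  ∫_0^1 3*x^5 dx = 1/2;  ∫_0^1 -7*x^4 dx = -7/5;  ∫_0^1 3*x^3 dx = 3/4;
  ∫_0^1 x^2 dx = 1/3.
Sum: 1/2 − 7/5 + 3/4 + 1/3 = 11/60.
So RHS = -∫_0^1 v(x) φ(x) dx = -11/60.
LHS = RHS, so the identity holds for this test φ.
Moreover u is smooth here and v(x) = u'(x) = -3*x**2 + 4*x + 1 pointwise, so the identity holds for every test function. Hence v is the weak derivative of u.
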